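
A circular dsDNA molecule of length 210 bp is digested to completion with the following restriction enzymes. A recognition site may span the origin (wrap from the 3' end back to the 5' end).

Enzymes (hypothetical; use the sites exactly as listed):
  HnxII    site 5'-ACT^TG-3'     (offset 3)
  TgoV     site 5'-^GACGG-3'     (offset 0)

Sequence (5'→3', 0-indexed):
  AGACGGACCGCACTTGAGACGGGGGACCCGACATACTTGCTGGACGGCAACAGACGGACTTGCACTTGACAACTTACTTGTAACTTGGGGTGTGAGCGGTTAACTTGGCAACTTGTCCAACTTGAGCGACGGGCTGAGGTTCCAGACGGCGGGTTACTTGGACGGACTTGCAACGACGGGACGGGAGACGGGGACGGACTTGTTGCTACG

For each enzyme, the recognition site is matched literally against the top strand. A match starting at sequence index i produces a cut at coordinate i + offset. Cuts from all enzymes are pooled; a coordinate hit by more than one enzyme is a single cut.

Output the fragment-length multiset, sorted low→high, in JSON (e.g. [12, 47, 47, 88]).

Per-enzyme occurrences:
  HnxII ACTTG/3: at [11, 34, 57, 63, 75, 82, 102, 110, 119, 155, 165, 197] ⇒ [14, 37, 60, 66, 78, 85, 105, 113, 122, 158, 168, 200]
  TgoV GACGG/0: at [1, 17, 42, 52, 127, 144, 160, 174, 179, 186, 192] ⇒ [1, 17, 42, 52, 127, 144, 160, 174, 179, 186, 192]

All cut coordinates (distinct, sorted): [1, 14, 17, 37, 42, 52, 60, 66, 78, 85, 105, 113, 122, 127, 144, 158, 160, 168, 174, 179, 186, 192, 200]

Fragments:
  1→14: 13 bp
  14→17: 3 bp
  17→37: 20 bp
  37→42: 5 bp
  42→52: 10 bp
  52→60: 8 bp
  60→66: 6 bp
  66→78: 12 bp
  78→85: 7 bp
  85→105: 20 bp
  105→113: 8 bp
  113→122: 9 bp
  122→127: 5 bp
  127→144: 17 bp
  144→158: 14 bp
  158→160: 2 bp
  160→168: 8 bp
  168→174: 6 bp
  174→179: 5 bp
  179→186: 7 bp
  186→192: 6 bp
  192→200: 8 bp
  200→1 (wrap): 210-200+1 = 11 bp

[2,3,5,5,5,6,6,6,7,7,8,8,8,8,9,10,11,12,13,14,17,20,20]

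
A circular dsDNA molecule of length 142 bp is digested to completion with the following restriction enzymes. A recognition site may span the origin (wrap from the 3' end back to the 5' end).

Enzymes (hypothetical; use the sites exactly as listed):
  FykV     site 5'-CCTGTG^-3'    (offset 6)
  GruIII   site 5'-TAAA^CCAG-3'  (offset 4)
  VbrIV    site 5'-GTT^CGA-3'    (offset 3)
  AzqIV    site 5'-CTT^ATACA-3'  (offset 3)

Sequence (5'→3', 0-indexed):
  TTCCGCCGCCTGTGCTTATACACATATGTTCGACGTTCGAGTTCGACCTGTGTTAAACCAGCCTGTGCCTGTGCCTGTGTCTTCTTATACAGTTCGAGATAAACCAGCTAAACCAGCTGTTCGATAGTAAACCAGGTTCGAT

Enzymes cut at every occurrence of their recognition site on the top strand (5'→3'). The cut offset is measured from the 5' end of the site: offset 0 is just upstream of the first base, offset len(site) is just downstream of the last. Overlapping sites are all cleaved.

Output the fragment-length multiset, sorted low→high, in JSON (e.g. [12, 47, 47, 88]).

Site scan:
  FykV CCTGTG/6: at [8, 46, 61, 67, 73] ⇒ [14, 52, 67, 73, 79]
  GruIII TAAACCAG/4: at [53, 99, 108, 127] ⇒ [57, 103, 112, 131]
  VbrIV GTTCGA/3: at [27, 34, 40, 91, 118, 135] ⇒ [30, 37, 43, 94, 121, 138]
  AzqIV CTTATACA/3: at [14, 83] ⇒ [17, 86]

All cut coordinates (distinct, sorted): [14, 17, 30, 37, 43, 52, 57, 67, 73, 79, 86, 94, 103, 112, 121, 131, 138]

Fragment lengths:
  14→17: 3 bp
  17→30: 13 bp
  30→37: 7 bp
  37→43: 6 bp
  43→52: 9 bp
  52→57: 5 bp
  57→67: 10 bp
  67→73: 6 bp
  73→79: 6 bp
  79→86: 7 bp
  86→94: 8 bp
  94→103: 9 bp
  103→112: 9 bp
  112→121: 9 bp
  121→131: 10 bp
  131→138: 7 bp
  138→14 (wrap): 142-138+14 = 18 bp

[3,5,6,6,6,7,7,7,8,9,9,9,9,10,10,13,18]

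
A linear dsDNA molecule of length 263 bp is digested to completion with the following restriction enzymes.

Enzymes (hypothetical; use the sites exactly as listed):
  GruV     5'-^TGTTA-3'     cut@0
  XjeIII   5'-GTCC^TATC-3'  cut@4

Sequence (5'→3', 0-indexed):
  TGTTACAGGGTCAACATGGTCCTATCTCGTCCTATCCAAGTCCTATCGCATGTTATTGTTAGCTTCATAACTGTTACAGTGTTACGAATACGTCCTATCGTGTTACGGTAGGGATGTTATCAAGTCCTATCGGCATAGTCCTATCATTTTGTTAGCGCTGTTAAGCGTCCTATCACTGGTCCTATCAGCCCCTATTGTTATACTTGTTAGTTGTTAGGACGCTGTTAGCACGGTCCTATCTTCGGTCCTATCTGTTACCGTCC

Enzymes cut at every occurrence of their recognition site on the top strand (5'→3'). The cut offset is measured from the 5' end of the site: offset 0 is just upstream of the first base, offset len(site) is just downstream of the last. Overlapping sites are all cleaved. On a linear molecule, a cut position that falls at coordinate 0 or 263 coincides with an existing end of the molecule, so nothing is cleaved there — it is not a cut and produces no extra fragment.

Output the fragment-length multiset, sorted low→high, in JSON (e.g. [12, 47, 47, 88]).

Per-enzyme occurrences:
  GruV (TGTTA, off=0): starts [0, 50, 56, 71, 79, 100, 114, 149, 158, 195, 204, 211, 222, 252] → cuts [50, 56, 71, 79, 100, 114, 149, 158, 195, 204, 211, 222, 252] (position 0 is a terminus of the linear molecule — no cut)
  XjeIII (GTCCTATC, off=4): starts [18, 28, 39, 91, 123, 137, 166, 178, 232, 244] → cuts [22, 32, 43, 95, 127, 141, 170, 182, 236, 248]

All cut coordinates (distinct, sorted): [22, 32, 43, 50, 56, 71, 79, 95, 100, 114, 127, 141, 149, 158, 170, 182, 195, 204, 211, 222, 236, 248, 252]

Fragments:
  [0,22): 22 bp
  [22,32): 10 bp
  [32,43): 11 bp
  [43,50): 7 bp
  [50,56): 6 bp
  [56,71): 15 bp
  [71,79): 8 bp
  [79,95): 16 bp
  [95,100): 5 bp
  [100,114): 14 bp
  [114,127): 13 bp
  [127,141): 14 bp
  [141,149): 8 bp
  [149,158): 9 bp
  [158,170): 12 bp
  [170,182): 12 bp
  [182,195): 13 bp
  [195,204): 9 bp
  [204,211): 7 bp
  [211,222): 11 bp
  [222,236): 14 bp
  [236,248): 12 bp
  [248,252): 4 bp
  [252,263): 11 bp

[4,5,6,7,7,8,8,9,9,10,11,11,11,12,12,12,13,13,14,14,14,15,16,22]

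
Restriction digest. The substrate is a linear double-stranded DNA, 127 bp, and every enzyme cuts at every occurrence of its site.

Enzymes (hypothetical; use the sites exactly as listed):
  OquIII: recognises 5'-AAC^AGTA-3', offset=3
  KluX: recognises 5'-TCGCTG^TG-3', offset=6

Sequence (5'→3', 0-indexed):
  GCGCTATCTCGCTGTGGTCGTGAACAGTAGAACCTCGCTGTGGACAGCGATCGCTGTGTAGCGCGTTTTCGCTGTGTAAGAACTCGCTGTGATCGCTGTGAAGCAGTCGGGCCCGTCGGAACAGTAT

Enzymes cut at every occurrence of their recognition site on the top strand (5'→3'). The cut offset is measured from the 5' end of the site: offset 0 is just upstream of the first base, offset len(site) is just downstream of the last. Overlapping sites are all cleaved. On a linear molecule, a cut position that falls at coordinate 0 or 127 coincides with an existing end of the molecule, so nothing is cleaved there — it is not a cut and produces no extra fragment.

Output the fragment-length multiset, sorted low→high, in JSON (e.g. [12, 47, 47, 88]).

[5,9,11,14,15,15,16,18,24]

Scan for sites:
  OquIII AACAGTA/3: at [22, 119] ⇒ [25, 122]
  KluX TCGCTGTG/6: at [8, 34, 50, 68, 83, 92] ⇒ [14, 40, 56, 74, 89, 98]

All cut coordinates (distinct, sorted): [14, 25, 40, 56, 74, 89, 98, 122]

Fragment lengths:
  [0,14): 14 bp
  [14,25): 11 bp
  [25,40): 15 bp
  [40,56): 16 bp
  [56,74): 18 bp
  [74,89): 15 bp
  [89,98): 9 bp
  [98,122): 24 bp
  [122,127): 5 bp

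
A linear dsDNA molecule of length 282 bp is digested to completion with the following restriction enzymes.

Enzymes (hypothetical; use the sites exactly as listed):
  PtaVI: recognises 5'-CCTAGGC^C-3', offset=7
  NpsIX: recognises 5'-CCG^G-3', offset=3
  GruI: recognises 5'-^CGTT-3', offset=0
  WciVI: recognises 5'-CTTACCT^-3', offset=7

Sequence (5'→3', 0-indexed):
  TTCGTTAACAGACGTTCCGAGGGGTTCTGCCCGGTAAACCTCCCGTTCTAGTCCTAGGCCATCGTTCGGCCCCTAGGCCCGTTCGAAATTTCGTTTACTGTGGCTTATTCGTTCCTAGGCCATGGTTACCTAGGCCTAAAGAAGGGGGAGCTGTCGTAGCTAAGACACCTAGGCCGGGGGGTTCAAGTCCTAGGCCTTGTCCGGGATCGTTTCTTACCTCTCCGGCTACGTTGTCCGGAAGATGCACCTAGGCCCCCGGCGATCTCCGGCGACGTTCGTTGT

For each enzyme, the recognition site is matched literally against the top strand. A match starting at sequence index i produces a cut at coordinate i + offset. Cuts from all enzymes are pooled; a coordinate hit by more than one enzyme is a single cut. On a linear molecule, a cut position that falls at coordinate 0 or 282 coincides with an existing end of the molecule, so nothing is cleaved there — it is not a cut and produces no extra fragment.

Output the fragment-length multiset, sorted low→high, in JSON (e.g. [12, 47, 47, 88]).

Site scan:
  PtaVI (CCTAGGCC, off=7): starts [52, 71, 113, 128, 167, 188, 246] → cuts [59, 78, 120, 135, 174, 195, 253]
  NpsIX (CCGG, off=3): starts [30, 173, 200, 221, 234, 255, 265] → cuts [33, 176, 203, 224, 237, 258, 268]
  GruI (CGTT, off=0): starts [2, 12, 43, 62, 79, 91, 109, 207, 228, 272, 276] → cuts [2, 12, 43, 62, 79, 91, 109, 207, 228, 272, 276]
  WciVI (CTTACCT, off=7): starts [212] → cuts [219]

Pooled cuts: [2, 12, 33, 43, 59, 62, 78, 79, 91, 109, 120, 135, 174, 176, 195, 203, 207, 219, 224, 228, 237, 253, 258, 268, 272, 276]

Fragment lengths:
  [0,2): 2 bp
  [2,12): 10 bp
  [12,33): 21 bp
  [33,43): 10 bp
  [43,59): 16 bp
  [59,62): 3 bp
  [62,78): 16 bp
  [78,79): 1 bp
  [79,91): 12 bp
  [91,109): 18 bp
  [109,120): 11 bp
  [120,135): 15 bp
  [135,174): 39 bp
  [174,176): 2 bp
  [176,195): 19 bp
  [195,203): 8 bp
  [203,207): 4 bp
  [207,219): 12 bp
  [219,224): 5 bp
  [224,228): 4 bp
  [228,237): 9 bp
  [237,253): 16 bp
  [253,258): 5 bp
  [258,268): 10 bp
  [268,272): 4 bp
  [272,276): 4 bp
  [276,282): 6 bp

[1,2,2,3,4,4,4,4,5,5,6,8,9,10,10,10,11,12,12,15,16,16,16,18,19,21,39]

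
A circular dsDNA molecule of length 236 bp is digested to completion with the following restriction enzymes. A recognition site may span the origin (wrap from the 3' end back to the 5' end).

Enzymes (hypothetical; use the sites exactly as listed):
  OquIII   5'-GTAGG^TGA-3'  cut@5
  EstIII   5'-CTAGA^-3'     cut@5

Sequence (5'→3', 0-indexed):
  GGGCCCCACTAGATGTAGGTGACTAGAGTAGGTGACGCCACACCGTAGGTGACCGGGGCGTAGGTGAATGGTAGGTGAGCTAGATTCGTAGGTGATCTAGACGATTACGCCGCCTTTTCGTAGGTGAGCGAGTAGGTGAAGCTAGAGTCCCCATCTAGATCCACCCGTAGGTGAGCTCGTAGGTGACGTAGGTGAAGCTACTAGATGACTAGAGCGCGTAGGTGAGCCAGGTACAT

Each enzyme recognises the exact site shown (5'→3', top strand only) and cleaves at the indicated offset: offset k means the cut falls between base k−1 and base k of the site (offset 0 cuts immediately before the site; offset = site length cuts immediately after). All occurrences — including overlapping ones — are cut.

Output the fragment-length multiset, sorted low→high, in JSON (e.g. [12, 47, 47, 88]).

Site scan:
  OquIII (GTAGGTGA, off=5): starts [14, 27, 44, 59, 70, 87, 119, 131, 166, 178, 187, 217] → cuts [19, 32, 49, 64, 75, 92, 124, 136, 171, 183, 192, 222]
  EstIII (CTAGA, off=5): starts [8, 22, 79, 96, 141, 154, 200, 208] → cuts [13, 27, 84, 101, 146, 159, 205, 213]

All cut coordinates (distinct, sorted): [13, 19, 27, 32, 49, 64, 75, 84, 92, 101, 124, 136, 146, 159, 171, 183, 192, 205, 213, 222]

Fragments:
  13→19: 6 bp
  19→27: 8 bp
  27→32: 5 bp
  32→49: 17 bp
  49→64: 15 bp
  64→75: 11 bp
  75→84: 9 bp
  84→92: 8 bp
  92→101: 9 bp
  101→124: 23 bp
  124→136: 12 bp
  136→146: 10 bp
  146→159: 13 bp
  159→171: 12 bp
  171→183: 12 bp
  183→192: 9 bp
  192→205: 13 bp
  205→213: 8 bp
  213→222: 9 bp
  222→13 (wrap): 236-222+13 = 27 bp

[5,6,8,8,8,9,9,9,9,10,11,12,12,12,13,13,15,17,23,27]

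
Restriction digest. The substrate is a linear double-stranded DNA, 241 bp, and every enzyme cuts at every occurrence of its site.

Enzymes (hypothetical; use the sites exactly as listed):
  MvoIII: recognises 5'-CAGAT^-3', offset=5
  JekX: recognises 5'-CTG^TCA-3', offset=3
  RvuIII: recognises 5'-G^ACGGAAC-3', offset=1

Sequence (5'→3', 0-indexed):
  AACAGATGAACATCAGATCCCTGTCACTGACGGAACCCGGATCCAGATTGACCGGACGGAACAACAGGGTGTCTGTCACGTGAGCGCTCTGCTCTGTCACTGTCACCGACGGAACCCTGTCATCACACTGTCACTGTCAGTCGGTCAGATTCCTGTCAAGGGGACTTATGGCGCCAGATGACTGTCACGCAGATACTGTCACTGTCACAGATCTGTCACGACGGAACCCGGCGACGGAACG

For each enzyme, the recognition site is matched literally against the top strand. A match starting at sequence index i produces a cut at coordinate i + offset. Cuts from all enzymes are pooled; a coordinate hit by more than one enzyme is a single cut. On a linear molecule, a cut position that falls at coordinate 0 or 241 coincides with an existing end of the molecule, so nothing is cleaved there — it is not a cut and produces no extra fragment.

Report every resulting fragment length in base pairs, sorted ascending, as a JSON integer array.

Scan for sites:
  MvoIII CAGAT/5: at [2, 13, 43, 145, 174, 189, 207] ⇒ [7, 18, 48, 150, 179, 194, 212]
  JekX CTGTCA/3: at [20, 72, 93, 99, 116, 127, 133, 152, 181, 195, 201, 212] ⇒ [23, 75, 96, 102, 119, 130, 136, 155, 184, 198, 204, 215]
  RvuIII GACGGAAC/1: at [28, 54, 107, 219, 232] ⇒ [29, 55, 108, 220, 233]

Pooled cuts: [7, 18, 23, 29, 48, 55, 75, 96, 102, 108, 119, 130, 136, 150, 155, 179, 184, 194, 198, 204, 212, 215, 220, 233]

Fragments:
  [0,7): 7 bp
  [7,18): 11 bp
  [18,23): 5 bp
  [23,29): 6 bp
  [29,48): 19 bp
  [48,55): 7 bp
  [55,75): 20 bp
  [75,96): 21 bp
  [96,102): 6 bp
  [102,108): 6 bp
  [108,119): 11 bp
  [119,130): 11 bp
  [130,136): 6 bp
  [136,150): 14 bp
  [150,155): 5 bp
  [155,179): 24 bp
  [179,184): 5 bp
  [184,194): 10 bp
  [194,198): 4 bp
  [198,204): 6 bp
  [204,212): 8 bp
  [212,215): 3 bp
  [215,220): 5 bp
  [220,233): 13 bp
  [233,241): 8 bp

[3,4,5,5,5,5,6,6,6,6,6,7,7,8,8,10,11,11,11,13,14,19,20,21,24]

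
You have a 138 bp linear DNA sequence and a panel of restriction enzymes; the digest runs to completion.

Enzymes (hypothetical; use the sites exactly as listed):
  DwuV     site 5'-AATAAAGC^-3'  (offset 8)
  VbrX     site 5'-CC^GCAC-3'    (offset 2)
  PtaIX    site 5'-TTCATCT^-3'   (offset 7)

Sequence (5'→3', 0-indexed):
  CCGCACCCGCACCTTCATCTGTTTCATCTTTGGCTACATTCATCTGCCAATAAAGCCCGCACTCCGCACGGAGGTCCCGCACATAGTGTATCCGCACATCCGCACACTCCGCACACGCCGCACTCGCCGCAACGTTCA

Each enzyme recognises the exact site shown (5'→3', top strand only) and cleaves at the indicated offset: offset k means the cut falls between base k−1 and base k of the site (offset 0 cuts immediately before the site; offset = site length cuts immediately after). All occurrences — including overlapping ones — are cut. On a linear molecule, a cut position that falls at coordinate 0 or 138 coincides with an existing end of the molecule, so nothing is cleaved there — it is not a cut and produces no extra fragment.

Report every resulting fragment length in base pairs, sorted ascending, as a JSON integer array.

[2,2,6,7,8,9,9,9,11,12,13,15,16,19]

Scan for sites:
  DwuV AATAAAGC/8: at [48] ⇒ [56]
  VbrX CCGCAC/2: at [0, 6, 56, 63, 76, 91, 99, 108, 117] ⇒ [2, 8, 58, 65, 78, 93, 101, 110, 119]
  PtaIX TTCATCT/7: at [13, 22, 38] ⇒ [20, 29, 45]

All cut coordinates (distinct, sorted): [2, 8, 20, 29, 45, 56, 58, 65, 78, 93, 101, 110, 119]

Fragment lengths:
  [0,2): 2 bp
  [2,8): 6 bp
  [8,20): 12 bp
  [20,29): 9 bp
  [29,45): 16 bp
  [45,56): 11 bp
  [56,58): 2 bp
  [58,65): 7 bp
  [65,78): 13 bp
  [78,93): 15 bp
  [93,101): 8 bp
  [101,110): 9 bp
  [110,119): 9 bp
  [119,138): 19 bp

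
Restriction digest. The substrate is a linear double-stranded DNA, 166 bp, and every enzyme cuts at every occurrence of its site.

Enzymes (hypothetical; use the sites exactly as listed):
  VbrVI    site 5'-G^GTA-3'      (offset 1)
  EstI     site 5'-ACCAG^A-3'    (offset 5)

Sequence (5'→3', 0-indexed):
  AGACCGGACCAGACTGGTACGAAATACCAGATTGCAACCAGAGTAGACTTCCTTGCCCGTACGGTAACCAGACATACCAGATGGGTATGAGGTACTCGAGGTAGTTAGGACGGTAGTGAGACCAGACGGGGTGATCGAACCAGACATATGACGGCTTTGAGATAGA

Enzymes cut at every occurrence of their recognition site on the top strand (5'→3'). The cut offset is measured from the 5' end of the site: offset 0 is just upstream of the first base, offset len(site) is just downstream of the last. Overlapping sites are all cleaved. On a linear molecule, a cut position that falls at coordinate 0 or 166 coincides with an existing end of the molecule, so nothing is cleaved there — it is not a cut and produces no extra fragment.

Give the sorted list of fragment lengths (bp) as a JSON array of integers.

[4,4,7,8,9,9,11,12,12,13,14,18,22,23]

Site scan:
  VbrVI GGTA/1: at [15, 62, 83, 90, 99, 111] ⇒ [16, 63, 84, 91, 100, 112]
  EstI ACCAGA/5: at [7, 25, 36, 66, 75, 120, 138] ⇒ [12, 30, 41, 71, 80, 125, 143]

Pooled cuts: [12, 16, 30, 41, 63, 71, 80, 84, 91, 100, 112, 125, 143]

Fragment lengths:
  [0,12): 12 bp
  [12,16): 4 bp
  [16,30): 14 bp
  [30,41): 11 bp
  [41,63): 22 bp
  [63,71): 8 bp
  [71,80): 9 bp
  [80,84): 4 bp
  [84,91): 7 bp
  [91,100): 9 bp
  [100,112): 12 bp
  [112,125): 13 bp
  [125,143): 18 bp
  [143,166): 23 bp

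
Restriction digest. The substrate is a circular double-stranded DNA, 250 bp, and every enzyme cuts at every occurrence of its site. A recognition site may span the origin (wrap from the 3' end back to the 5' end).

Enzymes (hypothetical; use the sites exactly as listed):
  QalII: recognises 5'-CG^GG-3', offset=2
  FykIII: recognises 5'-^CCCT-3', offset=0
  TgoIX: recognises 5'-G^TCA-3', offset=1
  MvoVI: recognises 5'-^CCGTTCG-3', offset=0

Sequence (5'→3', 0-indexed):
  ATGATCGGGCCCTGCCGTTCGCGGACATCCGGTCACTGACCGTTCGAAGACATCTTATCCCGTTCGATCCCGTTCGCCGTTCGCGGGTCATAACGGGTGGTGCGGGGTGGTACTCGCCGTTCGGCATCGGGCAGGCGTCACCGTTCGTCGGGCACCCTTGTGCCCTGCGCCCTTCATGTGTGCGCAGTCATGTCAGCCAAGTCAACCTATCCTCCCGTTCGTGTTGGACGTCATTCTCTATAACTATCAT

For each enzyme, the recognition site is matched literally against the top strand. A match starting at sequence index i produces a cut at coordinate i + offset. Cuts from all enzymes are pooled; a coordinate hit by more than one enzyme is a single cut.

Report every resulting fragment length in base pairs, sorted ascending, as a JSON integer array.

Scan for sites:
  QalII CGGG/2: at [5, 83, 93, 102, 127, 148] ⇒ [7, 85, 95, 104, 129, 150]
  FykIII CCCT/0: at [9, 154, 162, 169] ⇒ [9, 154, 162, 169]
  TgoIX GTCA/1: at [31, 86, 136, 186, 191, 200, 229] ⇒ [32, 87, 137, 187, 192, 201, 230]
  MvoVI CCGTTCG/0: at [14, 39, 59, 69, 76, 116, 140, 214] ⇒ [14, 39, 59, 69, 76, 116, 140, 214]

Pooled cuts: [7, 9, 14, 32, 39, 59, 69, 76, 85, 87, 95, 104, 116, 129, 137, 140, 150, 154, 162, 169, 187, 192, 201, 214, 230]

Fragment lengths:
  7→9: 2 bp
  9→14: 5 bp
  14→32: 18 bp
  32→39: 7 bp
  39→59: 20 bp
  59→69: 10 bp
  69→76: 7 bp
  76→85: 9 bp
  85→87: 2 bp
  87→95: 8 bp
  95→104: 9 bp
  104→116: 12 bp
  116→129: 13 bp
  129→137: 8 bp
  137→140: 3 bp
  140→150: 10 bp
  150→154: 4 bp
  154→162: 8 bp
  162→169: 7 bp
  169→187: 18 bp
  187→192: 5 bp
  192→201: 9 bp
  201→214: 13 bp
  214→230: 16 bp
  230→7 (wrap): 250-230+7 = 27 bp

[2,2,3,4,5,5,7,7,7,8,8,8,9,9,9,10,10,12,13,13,16,18,18,20,27]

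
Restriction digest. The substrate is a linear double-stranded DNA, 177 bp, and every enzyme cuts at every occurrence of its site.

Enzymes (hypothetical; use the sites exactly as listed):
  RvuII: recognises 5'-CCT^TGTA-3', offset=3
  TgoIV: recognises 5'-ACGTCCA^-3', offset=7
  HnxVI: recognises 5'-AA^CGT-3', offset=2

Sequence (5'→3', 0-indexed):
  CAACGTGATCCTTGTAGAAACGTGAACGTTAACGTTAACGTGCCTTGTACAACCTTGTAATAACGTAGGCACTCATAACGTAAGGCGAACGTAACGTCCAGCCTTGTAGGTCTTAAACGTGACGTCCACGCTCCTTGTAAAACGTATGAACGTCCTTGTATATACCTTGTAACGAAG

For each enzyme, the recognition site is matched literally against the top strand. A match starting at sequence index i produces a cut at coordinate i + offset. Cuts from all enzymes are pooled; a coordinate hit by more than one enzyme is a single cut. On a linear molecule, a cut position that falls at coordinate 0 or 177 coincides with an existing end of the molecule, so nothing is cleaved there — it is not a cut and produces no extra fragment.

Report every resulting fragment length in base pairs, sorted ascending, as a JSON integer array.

[3,4,5,6,6,6,6,6,7,7,7,8,8,8,9,10,10,11,11,11,13,15]

Per-enzyme occurrences:
  RvuII CCTTGTA/3: at [9, 42, 52, 101, 132, 153, 164] ⇒ [12, 45, 55, 104, 135, 156, 167]
  TgoIV ACGTCCA/7: at [93, 121] ⇒ [100, 128]
  HnxVI AACGT/2: at [1, 18, 24, 30, 36, 61, 76, 87, 92, 115, 140, 148] ⇒ [3, 20, 26, 32, 38, 63, 78, 89, 94, 117, 142, 150]

Pooled cuts: [3, 12, 20, 26, 32, 38, 45, 55, 63, 78, 89, 94, 100, 104, 117, 128, 135, 142, 150, 156, 167]

Fragment lengths:
  [0,3): 3 bp
  [3,12): 9 bp
  [12,20): 8 bp
  [20,26): 6 bp
  [26,32): 6 bp
  [32,38): 6 bp
  [38,45): 7 bp
  [45,55): 10 bp
  [55,63): 8 bp
  [63,78): 15 bp
  [78,89): 11 bp
  [89,94): 5 bp
  [94,100): 6 bp
  [100,104): 4 bp
  [104,117): 13 bp
  [117,128): 11 bp
  [128,135): 7 bp
  [135,142): 7 bp
  [142,150): 8 bp
  [150,156): 6 bp
  [156,167): 11 bp
  [167,177): 10 bp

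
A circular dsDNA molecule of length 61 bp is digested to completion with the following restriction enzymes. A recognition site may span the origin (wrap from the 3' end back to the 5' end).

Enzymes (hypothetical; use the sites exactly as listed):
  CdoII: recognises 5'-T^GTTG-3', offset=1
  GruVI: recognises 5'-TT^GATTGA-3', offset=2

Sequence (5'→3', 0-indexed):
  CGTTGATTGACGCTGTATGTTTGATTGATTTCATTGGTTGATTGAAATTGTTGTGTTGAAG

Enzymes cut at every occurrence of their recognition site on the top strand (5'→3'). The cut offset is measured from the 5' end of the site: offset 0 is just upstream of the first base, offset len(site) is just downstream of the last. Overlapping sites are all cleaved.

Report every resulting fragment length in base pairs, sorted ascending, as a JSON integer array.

Per-enzyme occurrences:
  CdoII TGTTG/1: at [48, 53] ⇒ [49, 54]
  GruVI TTGATTGA/2: at [2, 20, 37] ⇒ [4, 22, 39]

All cut coordinates (distinct, sorted): [4, 22, 39, 49, 54]

Fragments:
  4→22: 18 bp
  22→39: 17 bp
  39→49: 10 bp
  49→54: 5 bp
  54→4 (wrap): 61-54+4 = 11 bp

[5,10,11,17,18]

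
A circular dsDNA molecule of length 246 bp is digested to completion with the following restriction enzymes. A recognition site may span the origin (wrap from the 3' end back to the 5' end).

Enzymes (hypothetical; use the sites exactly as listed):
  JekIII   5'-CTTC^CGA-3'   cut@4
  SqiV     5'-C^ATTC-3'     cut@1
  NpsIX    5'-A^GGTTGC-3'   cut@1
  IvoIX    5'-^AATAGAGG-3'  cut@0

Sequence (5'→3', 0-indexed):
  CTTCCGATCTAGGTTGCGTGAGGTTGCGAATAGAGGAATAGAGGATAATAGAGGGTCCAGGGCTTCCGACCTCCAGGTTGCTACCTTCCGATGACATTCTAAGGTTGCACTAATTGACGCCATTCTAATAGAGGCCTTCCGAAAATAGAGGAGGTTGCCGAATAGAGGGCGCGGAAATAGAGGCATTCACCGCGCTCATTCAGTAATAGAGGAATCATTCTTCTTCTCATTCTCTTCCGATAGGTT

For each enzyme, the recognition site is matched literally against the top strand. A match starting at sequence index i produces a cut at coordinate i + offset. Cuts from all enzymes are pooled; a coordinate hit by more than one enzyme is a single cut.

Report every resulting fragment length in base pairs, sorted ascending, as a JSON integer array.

[4,5,7,7,7,7,7,8,8,9,9,9,9,10,10,12,12,13,13,13,13,15,19,20]

Scan for sites:
  JekIII (CTTCCGA, off=4): starts [0, 62, 84, 135, 233] → cuts [4, 66, 88, 139, 237]
  SqiV (CATTC, off=1): starts [94, 120, 183, 196, 215, 227] → cuts [95, 121, 184, 197, 216, 228]
  NpsIX (AGGTTGC, off=1): starts [10, 20, 74, 101, 151] → cuts [11, 21, 75, 102, 152]
  IvoIX (AATAGAGG, off=0): starts [28, 36, 46, 126, 143, 160, 175, 204] → cuts [28, 36, 46, 126, 143, 160, 175, 204]

Pooled cuts: [4, 11, 21, 28, 36, 46, 66, 75, 88, 95, 102, 121, 126, 139, 143, 152, 160, 175, 184, 197, 204, 216, 228, 237]

Fragments:
  4→11: 7 bp
  11→21: 10 bp
  21→28: 7 bp
  28→36: 8 bp
  36→46: 10 bp
  46→66: 20 bp
  66→75: 9 bp
  75→88: 13 bp
  88→95: 7 bp
  95→102: 7 bp
  102→121: 19 bp
  121→126: 5 bp
  126→139: 13 bp
  139→143: 4 bp
  143→152: 9 bp
  152→160: 8 bp
  160→175: 15 bp
  175→184: 9 bp
  184→197: 13 bp
  197→204: 7 bp
  204→216: 12 bp
  216→228: 12 bp
  228→237: 9 bp
  237→4 (wrap): 246-237+4 = 13 bp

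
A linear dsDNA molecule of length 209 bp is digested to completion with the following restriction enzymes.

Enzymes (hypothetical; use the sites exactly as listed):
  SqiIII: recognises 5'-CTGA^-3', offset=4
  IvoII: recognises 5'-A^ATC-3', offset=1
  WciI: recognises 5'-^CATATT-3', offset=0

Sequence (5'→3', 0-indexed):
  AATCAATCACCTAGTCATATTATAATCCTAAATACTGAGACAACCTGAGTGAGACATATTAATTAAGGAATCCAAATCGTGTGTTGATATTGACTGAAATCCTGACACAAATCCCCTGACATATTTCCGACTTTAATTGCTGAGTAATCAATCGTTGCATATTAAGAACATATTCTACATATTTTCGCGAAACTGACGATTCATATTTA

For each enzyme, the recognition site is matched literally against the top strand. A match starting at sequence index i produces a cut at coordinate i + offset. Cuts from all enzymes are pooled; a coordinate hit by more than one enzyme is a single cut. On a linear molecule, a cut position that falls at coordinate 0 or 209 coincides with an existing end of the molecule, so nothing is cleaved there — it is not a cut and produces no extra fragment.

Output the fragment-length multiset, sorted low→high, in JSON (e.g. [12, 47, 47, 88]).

Per-enzyme occurrences:
  SqiIII CTGA/4: at [34, 44, 93, 101, 115, 139, 192] ⇒ [38, 48, 97, 105, 119, 143, 196]
  IvoII AATC/1: at [0, 4, 23, 68, 74, 97, 109, 145, 149] ⇒ [1, 5, 24, 69, 75, 98, 110, 146, 150]
  WciI CATATT/0: at [15, 54, 119, 157, 168, 177, 201] ⇒ [15, 54, 119, 157, 168, 177, 201]

All cut coordinates (distinct, sorted): [1, 5, 15, 24, 38, 48, 54, 69, 75, 97, 98, 105, 110, 119, 143, 146, 150, 157, 168, 177, 196, 201]

Fragment lengths:
  [0,1): 1 bp
  [1,5): 4 bp
  [5,15): 10 bp
  [15,24): 9 bp
  [24,38): 14 bp
  [38,48): 10 bp
  [48,54): 6 bp
  [54,69): 15 bp
  [69,75): 6 bp
  [75,97): 22 bp
  [97,98): 1 bp
  [98,105): 7 bp
  [105,110): 5 bp
  [110,119): 9 bp
  [119,143): 24 bp
  [143,146): 3 bp
  [146,150): 4 bp
  [150,157): 7 bp
  [157,168): 11 bp
  [168,177): 9 bp
  [177,196): 19 bp
  [196,201): 5 bp
  [201,209): 8 bp

[1,1,3,4,4,5,5,6,6,7,7,8,9,9,9,10,10,11,14,15,19,22,24]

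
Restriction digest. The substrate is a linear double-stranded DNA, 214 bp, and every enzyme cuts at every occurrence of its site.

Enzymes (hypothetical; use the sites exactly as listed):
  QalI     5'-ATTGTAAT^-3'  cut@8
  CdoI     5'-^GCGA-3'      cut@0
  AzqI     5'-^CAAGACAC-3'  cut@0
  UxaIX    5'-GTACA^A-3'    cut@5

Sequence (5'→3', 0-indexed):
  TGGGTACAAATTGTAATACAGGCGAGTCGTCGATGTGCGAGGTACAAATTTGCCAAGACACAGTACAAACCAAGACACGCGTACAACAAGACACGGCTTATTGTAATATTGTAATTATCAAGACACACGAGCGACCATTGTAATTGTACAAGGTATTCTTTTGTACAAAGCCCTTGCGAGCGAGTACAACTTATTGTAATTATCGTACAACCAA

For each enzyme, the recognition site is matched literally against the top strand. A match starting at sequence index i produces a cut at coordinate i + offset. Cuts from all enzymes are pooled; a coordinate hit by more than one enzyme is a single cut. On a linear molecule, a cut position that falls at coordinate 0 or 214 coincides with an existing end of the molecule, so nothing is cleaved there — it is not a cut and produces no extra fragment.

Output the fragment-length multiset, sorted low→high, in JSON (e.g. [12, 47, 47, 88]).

Site scan:
  QalI ATTGTAAT/8: at [9, 99, 107, 136, 192] ⇒ [17, 107, 115, 144, 200]
  CdoI GCGA/0: at [21, 36, 130, 175, 179] ⇒ [21, 36, 130, 175, 179]
  AzqI CAAGACAC/0: at [53, 70, 86, 118] ⇒ [53, 70, 86, 118]
  UxaIX GTACAA/5: at [3, 41, 62, 80, 145, 162, 183, 204] ⇒ [8, 46, 67, 85, 150, 167, 188, 209]

All cut coordinates (distinct, sorted): [8, 17, 21, 36, 46, 53, 67, 70, 85, 86, 107, 115, 118, 130, 144, 150, 167, 175, 179, 188, 200, 209]

Fragments:
  [0,8): 8 bp
  [8,17): 9 bp
  [17,21): 4 bp
  [21,36): 15 bp
  [36,46): 10 bp
  [46,53): 7 bp
  [53,67): 14 bp
  [67,70): 3 bp
  [70,85): 15 bp
  [85,86): 1 bp
  [86,107): 21 bp
  [107,115): 8 bp
  [115,118): 3 bp
  [118,130): 12 bp
  [130,144): 14 bp
  [144,150): 6 bp
  [150,167): 17 bp
  [167,175): 8 bp
  [175,179): 4 bp
  [179,188): 9 bp
  [188,200): 12 bp
  [200,209): 9 bp
  [209,214): 5 bp

[1,3,3,4,4,5,6,7,8,8,8,9,9,9,10,12,12,14,14,15,15,17,21]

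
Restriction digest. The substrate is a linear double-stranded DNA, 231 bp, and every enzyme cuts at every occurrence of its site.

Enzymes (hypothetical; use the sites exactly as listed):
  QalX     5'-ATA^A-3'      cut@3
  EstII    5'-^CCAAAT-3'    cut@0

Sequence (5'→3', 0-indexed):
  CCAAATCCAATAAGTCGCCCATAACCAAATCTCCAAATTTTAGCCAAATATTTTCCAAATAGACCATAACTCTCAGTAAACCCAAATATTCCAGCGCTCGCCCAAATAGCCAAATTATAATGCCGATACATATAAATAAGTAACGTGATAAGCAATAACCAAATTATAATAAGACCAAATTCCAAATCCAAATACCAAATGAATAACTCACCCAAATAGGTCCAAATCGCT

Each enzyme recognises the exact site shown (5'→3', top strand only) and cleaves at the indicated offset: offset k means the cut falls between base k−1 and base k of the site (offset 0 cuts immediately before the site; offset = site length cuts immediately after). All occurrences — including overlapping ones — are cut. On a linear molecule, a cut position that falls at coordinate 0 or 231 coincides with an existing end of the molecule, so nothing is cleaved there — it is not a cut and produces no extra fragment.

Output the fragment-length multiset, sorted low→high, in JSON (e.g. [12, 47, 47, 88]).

Per-enzyme occurrences:
  QalX ATAA/3: at [9, 20, 65, 116, 131, 135, 147, 154, 165, 168, 202] ⇒ [12, 23, 68, 119, 134, 138, 150, 157, 168, 171, 205]
  EstII CCAAAT/0: at [0, 24, 32, 43, 54, 81, 101, 109, 158, 174, 181, 187, 194, 211, 221] ⇒ [24, 32, 43, 54, 81, 101, 109, 158, 174, 181, 187, 194, 211, 221] (position 0 is a terminus of the linear molecule — no cut)

All cut coordinates (distinct, sorted): [12, 23, 24, 32, 43, 54, 68, 81, 101, 109, 119, 134, 138, 150, 157, 158, 168, 171, 174, 181, 187, 194, 205, 211, 221]

Fragments:
  [0,12): 12 bp
  [12,23): 11 bp
  [23,24): 1 bp
  [24,32): 8 bp
  [32,43): 11 bp
  [43,54): 11 bp
  [54,68): 14 bp
  [68,81): 13 bp
  [81,101): 20 bp
  [101,109): 8 bp
  [109,119): 10 bp
  [119,134): 15 bp
  [134,138): 4 bp
  [138,150): 12 bp
  [150,157): 7 bp
  [157,158): 1 bp
  [158,168): 10 bp
  [168,171): 3 bp
  [171,174): 3 bp
  [174,181): 7 bp
  [181,187): 6 bp
  [187,194): 7 bp
  [194,205): 11 bp
  [205,211): 6 bp
  [211,221): 10 bp
  [221,231): 10 bp

[1,1,3,3,4,6,6,7,7,7,8,8,10,10,10,10,11,11,11,11,12,12,13,14,15,20]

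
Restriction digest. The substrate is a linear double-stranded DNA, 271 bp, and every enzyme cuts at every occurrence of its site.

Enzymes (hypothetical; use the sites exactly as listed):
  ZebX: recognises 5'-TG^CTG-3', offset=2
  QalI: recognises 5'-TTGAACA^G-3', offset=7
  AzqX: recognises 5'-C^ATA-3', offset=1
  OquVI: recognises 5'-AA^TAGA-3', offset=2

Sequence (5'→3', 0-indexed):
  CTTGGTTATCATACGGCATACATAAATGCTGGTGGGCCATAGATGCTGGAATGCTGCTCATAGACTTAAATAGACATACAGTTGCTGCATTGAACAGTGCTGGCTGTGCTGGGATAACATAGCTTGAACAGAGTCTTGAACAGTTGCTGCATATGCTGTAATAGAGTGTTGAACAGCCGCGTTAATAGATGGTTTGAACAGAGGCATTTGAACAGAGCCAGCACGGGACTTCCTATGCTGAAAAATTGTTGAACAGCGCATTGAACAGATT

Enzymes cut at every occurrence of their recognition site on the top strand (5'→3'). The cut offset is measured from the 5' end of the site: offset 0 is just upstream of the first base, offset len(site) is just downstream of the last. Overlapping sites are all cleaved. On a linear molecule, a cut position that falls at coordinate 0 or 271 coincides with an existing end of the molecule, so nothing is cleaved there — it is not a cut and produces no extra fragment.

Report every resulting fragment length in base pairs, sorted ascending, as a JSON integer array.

Scan for sites:
  ZebX (TGCTG, off=2): starts [26, 43, 51, 82, 97, 106, 144, 153, 235] → cuts [28, 45, 53, 84, 99, 108, 146, 155, 237]
  QalI (TTGAACAG, off=7): starts [89, 123, 135, 168, 193, 207, 248, 260] → cuts [96, 130, 142, 175, 200, 214, 255, 267]
  AzqX (CATA, off=1): starts [9, 16, 20, 37, 58, 74, 117, 149] → cuts [10, 17, 21, 38, 59, 75, 118, 150]
  OquVI (AATAGA, off=2): starts [68, 159, 183] → cuts [70, 161, 185]

All cut coordinates (distinct, sorted): [10, 17, 21, 28, 38, 45, 53, 59, 70, 75, 84, 96, 99, 108, 118, 130, 142, 146, 150, 155, 161, 175, 185, 200, 214, 237, 255, 267]

Fragments:
  [0,10): 10 bp
  [10,17): 7 bp
  [17,21): 4 bp
  [21,28): 7 bp
  [28,38): 10 bp
  [38,45): 7 bp
  [45,53): 8 bp
  [53,59): 6 bp
  [59,70): 11 bp
  [70,75): 5 bp
  [75,84): 9 bp
  [84,96): 12 bp
  [96,99): 3 bp
  [99,108): 9 bp
  [108,118): 10 bp
  [118,130): 12 bp
  [130,142): 12 bp
  [142,146): 4 bp
  [146,150): 4 bp
  [150,155): 5 bp
  [155,161): 6 bp
  [161,175): 14 bp
  [175,185): 10 bp
  [185,200): 15 bp
  [200,214): 14 bp
  [214,237): 23 bp
  [237,255): 18 bp
  [255,267): 12 bp
  [267,271): 4 bp

[3,4,4,4,4,5,5,6,6,7,7,7,8,9,9,10,10,10,10,11,12,12,12,12,14,14,15,18,23]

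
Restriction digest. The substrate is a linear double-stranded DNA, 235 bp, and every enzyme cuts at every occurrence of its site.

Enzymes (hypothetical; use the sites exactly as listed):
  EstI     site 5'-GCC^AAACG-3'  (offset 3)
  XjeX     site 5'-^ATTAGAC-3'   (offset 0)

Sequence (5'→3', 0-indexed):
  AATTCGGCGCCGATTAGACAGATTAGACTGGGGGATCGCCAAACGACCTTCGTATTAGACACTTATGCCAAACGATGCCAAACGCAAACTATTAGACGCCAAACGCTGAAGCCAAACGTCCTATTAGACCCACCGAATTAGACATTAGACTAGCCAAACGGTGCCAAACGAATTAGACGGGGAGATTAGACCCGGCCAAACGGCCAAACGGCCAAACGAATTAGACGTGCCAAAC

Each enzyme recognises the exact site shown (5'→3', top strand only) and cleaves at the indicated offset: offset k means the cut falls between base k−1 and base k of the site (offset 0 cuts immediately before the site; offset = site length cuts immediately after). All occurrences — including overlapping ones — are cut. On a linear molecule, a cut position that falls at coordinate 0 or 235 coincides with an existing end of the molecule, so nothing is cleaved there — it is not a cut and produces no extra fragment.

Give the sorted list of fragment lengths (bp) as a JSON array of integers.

[6,6,7,8,8,9,9,10,10,10,11,12,12,13,13,13,13,14,16,16,19]

Per-enzyme occurrences:
  EstI GCCAAACG/3: at [37, 66, 76, 97, 110, 152, 162, 194, 202, 210] ⇒ [40, 69, 79, 100, 113, 155, 165, 197, 205, 213]
  XjeX ATTAGAC/0: at [12, 21, 53, 90, 122, 136, 143, 171, 184, 219] ⇒ [12, 21, 53, 90, 122, 136, 143, 171, 184, 219]

Pooled cuts: [12, 21, 40, 53, 69, 79, 90, 100, 113, 122, 136, 143, 155, 165, 171, 184, 197, 205, 213, 219]

Fragment lengths:
  [0,12): 12 bp
  [12,21): 9 bp
  [21,40): 19 bp
  [40,53): 13 bp
  [53,69): 16 bp
  [69,79): 10 bp
  [79,90): 11 bp
  [90,100): 10 bp
  [100,113): 13 bp
  [113,122): 9 bp
  [122,136): 14 bp
  [136,143): 7 bp
  [143,155): 12 bp
  [155,165): 10 bp
  [165,171): 6 bp
  [171,184): 13 bp
  [184,197): 13 bp
  [197,205): 8 bp
  [205,213): 8 bp
  [213,219): 6 bp
  [219,235): 16 bp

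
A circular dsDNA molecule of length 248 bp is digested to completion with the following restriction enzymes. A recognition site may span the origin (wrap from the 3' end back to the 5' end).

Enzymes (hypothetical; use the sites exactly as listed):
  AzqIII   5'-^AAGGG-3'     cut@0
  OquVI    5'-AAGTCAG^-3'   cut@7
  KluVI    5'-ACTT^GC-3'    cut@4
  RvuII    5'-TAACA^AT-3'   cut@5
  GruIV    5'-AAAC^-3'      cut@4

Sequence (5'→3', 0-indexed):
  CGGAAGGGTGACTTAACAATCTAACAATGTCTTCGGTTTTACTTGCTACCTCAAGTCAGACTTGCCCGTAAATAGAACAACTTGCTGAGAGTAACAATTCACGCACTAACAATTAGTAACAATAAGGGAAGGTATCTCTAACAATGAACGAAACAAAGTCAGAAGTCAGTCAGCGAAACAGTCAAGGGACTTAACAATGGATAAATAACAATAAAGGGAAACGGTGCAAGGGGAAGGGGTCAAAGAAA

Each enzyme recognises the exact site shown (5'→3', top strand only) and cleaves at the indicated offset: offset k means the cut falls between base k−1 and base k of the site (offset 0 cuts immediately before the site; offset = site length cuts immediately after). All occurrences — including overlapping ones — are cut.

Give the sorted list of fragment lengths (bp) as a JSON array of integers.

[2,2,3,4,4,5,6,7,8,8,9,10,10,11,13,13,14,15,15,15,16,18,20,20]

Scan for sites:
  AzqIII (AAGGG, off=0): starts [3, 123, 183, 213, 227, 233] → cuts [3, 123, 183, 213, 227, 233]
  OquVI (AAGTCAG, off=7): starts [52, 155, 162] → cuts [59, 162, 169]
  KluVI (ACTTGC, off=4): starts [40, 59, 79] → cuts [44, 63, 83]
  RvuII (TAACAAT, off=5): starts [13, 21, 91, 106, 116, 138, 191, 205] → cuts [18, 26, 96, 111, 121, 143, 196, 210]
  GruIV (AAAC, off=4): starts [150, 175, 218, 245] → cuts [1, 154, 179, 222]

Pooled cuts: [1, 3, 18, 26, 44, 59, 63, 83, 96, 111, 121, 123, 143, 154, 162, 169, 179, 183, 196, 210, 213, 222, 227, 233]

Fragment lengths:
  1→3: 2 bp
  3→18: 15 bp
  18→26: 8 bp
  26→44: 18 bp
  44→59: 15 bp
  59→63: 4 bp
  63→83: 20 bp
  83→96: 13 bp
  96→111: 15 bp
  111→121: 10 bp
  121→123: 2 bp
  123→143: 20 bp
  143→154: 11 bp
  154→162: 8 bp
  162→169: 7 bp
  169→179: 10 bp
  179→183: 4 bp
  183→196: 13 bp
  196→210: 14 bp
  210→213: 3 bp
  213→222: 9 bp
  222→227: 5 bp
  227→233: 6 bp
  233→1 (wrap): 248-233+1 = 16 bp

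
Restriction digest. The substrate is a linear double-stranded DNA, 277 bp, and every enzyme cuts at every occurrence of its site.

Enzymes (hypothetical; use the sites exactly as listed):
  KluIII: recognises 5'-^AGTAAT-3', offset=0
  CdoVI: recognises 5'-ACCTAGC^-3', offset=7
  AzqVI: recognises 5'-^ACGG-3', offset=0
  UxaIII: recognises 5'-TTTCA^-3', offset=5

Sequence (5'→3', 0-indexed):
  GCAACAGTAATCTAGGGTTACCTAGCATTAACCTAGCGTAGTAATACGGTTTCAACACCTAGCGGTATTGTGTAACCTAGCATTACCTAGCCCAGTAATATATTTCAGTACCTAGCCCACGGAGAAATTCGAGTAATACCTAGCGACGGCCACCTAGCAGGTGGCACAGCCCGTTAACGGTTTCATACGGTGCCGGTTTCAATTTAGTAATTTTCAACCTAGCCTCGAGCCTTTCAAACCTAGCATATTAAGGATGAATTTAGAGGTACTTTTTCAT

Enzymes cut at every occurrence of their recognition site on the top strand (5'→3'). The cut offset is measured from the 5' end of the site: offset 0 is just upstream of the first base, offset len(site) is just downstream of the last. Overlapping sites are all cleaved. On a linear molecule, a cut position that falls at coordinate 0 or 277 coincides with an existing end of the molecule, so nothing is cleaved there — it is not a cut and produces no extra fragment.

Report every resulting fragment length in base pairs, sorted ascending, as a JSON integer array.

Site scan:
  KluIII AGTAAT/0: at [5, 39, 93, 131, 205] ⇒ [5, 39, 93, 131, 205]
  CdoVI ACCTAGC/7: at [19, 30, 56, 74, 84, 109, 137, 151, 216, 237] ⇒ [26, 37, 63, 81, 91, 116, 144, 158, 223, 244]
  AzqVI ACGG/0: at [45, 118, 145, 176, 186] ⇒ [45, 118, 145, 176, 186]
  UxaIII TTTCA/5: at [49, 102, 180, 196, 211, 231, 271] ⇒ [54, 107, 185, 201, 216, 236, 276]

Pooled cuts: [5, 26, 37, 39, 45, 54, 63, 81, 91, 93, 107, 116, 118, 131, 144, 145, 158, 176, 185, 186, 201, 205, 216, 223, 236, 244, 276]

Fragment lengths:
  [0,5): 5 bp
  [5,26): 21 bp
  [26,37): 11 bp
  [37,39): 2 bp
  [39,45): 6 bp
  [45,54): 9 bp
  [54,63): 9 bp
  [63,81): 18 bp
  [81,91): 10 bp
  [91,93): 2 bp
  [93,107): 14 bp
  [107,116): 9 bp
  [116,118): 2 bp
  [118,131): 13 bp
  [131,144): 13 bp
  [144,145): 1 bp
  [145,158): 13 bp
  [158,176): 18 bp
  [176,185): 9 bp
  [185,186): 1 bp
  [186,201): 15 bp
  [201,205): 4 bp
  [205,216): 11 bp
  [216,223): 7 bp
  [223,236): 13 bp
  [236,244): 8 bp
  [244,276): 32 bp
  [276,277): 1 bp

[1,1,1,2,2,2,4,5,6,7,8,9,9,9,9,10,11,11,13,13,13,13,14,15,18,18,21,32]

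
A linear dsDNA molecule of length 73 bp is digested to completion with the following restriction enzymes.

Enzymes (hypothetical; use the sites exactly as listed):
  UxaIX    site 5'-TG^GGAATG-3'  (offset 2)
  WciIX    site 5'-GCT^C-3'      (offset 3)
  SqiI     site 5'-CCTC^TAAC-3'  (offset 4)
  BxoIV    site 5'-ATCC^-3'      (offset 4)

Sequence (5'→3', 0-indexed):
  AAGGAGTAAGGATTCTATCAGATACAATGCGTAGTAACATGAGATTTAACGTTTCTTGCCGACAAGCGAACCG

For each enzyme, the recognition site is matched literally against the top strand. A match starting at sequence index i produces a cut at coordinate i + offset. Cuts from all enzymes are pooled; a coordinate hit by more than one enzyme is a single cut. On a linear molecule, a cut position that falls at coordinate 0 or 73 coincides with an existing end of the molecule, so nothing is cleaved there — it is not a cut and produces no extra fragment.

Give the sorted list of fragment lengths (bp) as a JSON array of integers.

[73]

Per-enzyme occurrences:
  UxaIX (TGGGAATG, off=2): no sites
  WciIX (GCTC, off=3): no sites
  SqiI (CCTCTAAC, off=4): no sites
  BxoIV (ATCC, off=4): no sites

All cut coordinates (distinct, sorted): ∅

Fragments:
  no cuts → one linear fragment of 73 bp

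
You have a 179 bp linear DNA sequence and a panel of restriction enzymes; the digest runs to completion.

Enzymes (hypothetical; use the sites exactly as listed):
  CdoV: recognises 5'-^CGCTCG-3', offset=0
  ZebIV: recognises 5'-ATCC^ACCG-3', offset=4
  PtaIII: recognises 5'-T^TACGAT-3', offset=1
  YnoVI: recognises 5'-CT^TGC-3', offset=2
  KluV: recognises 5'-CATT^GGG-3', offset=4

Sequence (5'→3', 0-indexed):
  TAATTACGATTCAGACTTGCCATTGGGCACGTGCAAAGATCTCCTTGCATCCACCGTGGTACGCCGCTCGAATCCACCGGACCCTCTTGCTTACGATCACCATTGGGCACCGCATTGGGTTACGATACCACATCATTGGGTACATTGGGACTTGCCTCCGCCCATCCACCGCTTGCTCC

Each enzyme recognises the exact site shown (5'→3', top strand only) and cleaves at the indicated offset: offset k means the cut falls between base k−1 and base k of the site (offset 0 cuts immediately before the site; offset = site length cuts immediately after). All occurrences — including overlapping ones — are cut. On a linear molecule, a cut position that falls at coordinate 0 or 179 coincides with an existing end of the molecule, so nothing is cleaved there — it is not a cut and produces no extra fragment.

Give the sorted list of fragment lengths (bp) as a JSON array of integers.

[4,4,4,6,6,6,7,7,9,11,12,12,12,13,13,15,17,21]

Scan for sites:
  CdoV (CGCTCG, off=0): starts [64] → cuts [64]
  ZebIV (ATCCACCG, off=4): starts [48, 71, 163] → cuts [52, 75, 167]
  PtaIII (TTACGAT, off=1): starts [3, 90, 119] → cuts [4, 91, 120]
  YnoVI (CTTGC, off=2): starts [15, 43, 85, 150, 171] → cuts [17, 45, 87, 152, 173]
  KluV (CATTGGG, off=4): starts [20, 100, 112, 133, 142] → cuts [24, 104, 116, 137, 146]

All cut coordinates (distinct, sorted): [4, 17, 24, 45, 52, 64, 75, 87, 91, 104, 116, 120, 137, 146, 152, 167, 173]

Fragment lengths:
  [0,4): 4 bp
  [4,17): 13 bp
  [17,24): 7 bp
  [24,45): 21 bp
  [45,52): 7 bp
  [52,64): 12 bp
  [64,75): 11 bp
  [75,87): 12 bp
  [87,91): 4 bp
  [91,104): 13 bp
  [104,116): 12 bp
  [116,120): 4 bp
  [120,137): 17 bp
  [137,146): 9 bp
  [146,152): 6 bp
  [152,167): 15 bp
  [167,173): 6 bp
  [173,179): 6 bp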